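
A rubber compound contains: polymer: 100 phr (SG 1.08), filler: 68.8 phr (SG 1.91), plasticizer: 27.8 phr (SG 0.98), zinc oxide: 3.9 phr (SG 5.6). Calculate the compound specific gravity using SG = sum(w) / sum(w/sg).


Sum of weights = 200.5
Volume contributions:
  polymer: 100/1.08 = 92.5926
  filler: 68.8/1.91 = 36.0209
  plasticizer: 27.8/0.98 = 28.3673
  zinc oxide: 3.9/5.6 = 0.6964
Sum of volumes = 157.6773
SG = 200.5 / 157.6773 = 1.272

SG = 1.272


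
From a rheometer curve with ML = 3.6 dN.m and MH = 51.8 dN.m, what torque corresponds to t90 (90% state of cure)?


M90 = ML + 0.9 * (MH - ML)
M90 = 3.6 + 0.9 * (51.8 - 3.6)
M90 = 3.6 + 0.9 * 48.2
M90 = 46.98 dN.m

46.98 dN.m


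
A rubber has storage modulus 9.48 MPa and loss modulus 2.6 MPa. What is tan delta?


tan delta = E'' / E'
= 2.6 / 9.48
= 0.2743

tan delta = 0.2743


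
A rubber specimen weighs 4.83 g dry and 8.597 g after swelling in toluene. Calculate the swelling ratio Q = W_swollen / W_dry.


Q = W_swollen / W_dry
Q = 8.597 / 4.83
Q = 1.78

Q = 1.78


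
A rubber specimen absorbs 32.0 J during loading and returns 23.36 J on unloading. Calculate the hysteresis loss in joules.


Hysteresis loss = loading - unloading
= 32.0 - 23.36
= 8.64 J

8.64 J


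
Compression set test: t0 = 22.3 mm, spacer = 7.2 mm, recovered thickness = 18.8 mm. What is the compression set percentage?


CS = (t0 - recovered) / (t0 - ts) * 100
= (22.3 - 18.8) / (22.3 - 7.2) * 100
= 3.5 / 15.1 * 100
= 23.2%

23.2%


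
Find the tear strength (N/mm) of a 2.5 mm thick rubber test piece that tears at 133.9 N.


Tear strength = force / thickness
= 133.9 / 2.5
= 53.56 N/mm

53.56 N/mm


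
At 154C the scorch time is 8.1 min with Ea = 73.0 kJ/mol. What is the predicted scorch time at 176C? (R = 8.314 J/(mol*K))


Convert temperatures: T1 = 154 + 273.15 = 427.15 K, T2 = 176 + 273.15 = 449.15 K
ts2_new = 8.1 * exp(73000 / 8.314 * (1/449.15 - 1/427.15))
1/T2 - 1/T1 = -1.1467e-04
ts2_new = 2.96 min

2.96 min


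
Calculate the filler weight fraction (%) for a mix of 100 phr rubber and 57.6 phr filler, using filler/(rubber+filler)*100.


Filler % = filler / (rubber + filler) * 100
= 57.6 / (100 + 57.6) * 100
= 57.6 / 157.6 * 100
= 36.55%

36.55%


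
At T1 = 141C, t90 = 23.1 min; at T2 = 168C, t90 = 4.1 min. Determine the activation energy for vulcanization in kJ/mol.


T1 = 414.15 K, T2 = 441.15 K
1/T1 - 1/T2 = 1.4778e-04
ln(t1/t2) = ln(23.1/4.1) = 1.7288
Ea = 8.314 * 1.7288 / 1.4778e-04 = 97262.7233 J/mol
Ea = 97.26 kJ/mol

97.26 kJ/mol


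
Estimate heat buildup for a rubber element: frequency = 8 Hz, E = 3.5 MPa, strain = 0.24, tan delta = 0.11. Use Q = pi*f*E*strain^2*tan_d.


Q = pi * f * E * strain^2 * tan_d
= pi * 8 * 3.5 * 0.24^2 * 0.11
= pi * 8 * 3.5 * 0.0576 * 0.11
= 0.5573

Q = 0.5573


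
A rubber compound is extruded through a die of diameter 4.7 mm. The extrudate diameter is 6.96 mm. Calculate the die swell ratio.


Die swell ratio = D_extrudate / D_die
= 6.96 / 4.7
= 1.481

Die swell = 1.481


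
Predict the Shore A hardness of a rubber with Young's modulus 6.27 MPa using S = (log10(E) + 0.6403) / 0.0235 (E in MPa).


log10(E) = 0.0235*S - 0.6403  =>  S = (log10(E) + 0.6403) / 0.0235
log10(6.27) = 0.797268
S = (0.797268 + 0.6403) / 0.0235 = 1.437568 / 0.0235
S = 61.2

Shore A = 61.2


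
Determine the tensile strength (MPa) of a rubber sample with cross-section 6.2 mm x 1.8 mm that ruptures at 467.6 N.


Area = width * thickness = 6.2 * 1.8 = 11.16 mm^2
TS = force / area = 467.6 / 11.16 = 41.9 MPa

41.9 MPa


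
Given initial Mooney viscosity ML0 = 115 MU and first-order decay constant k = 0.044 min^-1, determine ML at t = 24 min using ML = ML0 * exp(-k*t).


ML = ML0 * exp(-k * t)
ML = 115 * exp(-0.044 * 24)
ML = 115 * 0.3478
ML = 40.0 MU

40.0 MU


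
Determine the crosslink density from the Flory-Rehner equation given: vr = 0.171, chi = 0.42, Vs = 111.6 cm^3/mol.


ln(1 - vr) = ln(1 - 0.171) = -0.1875
Numerator = -((-0.1875) + 0.171 + 0.42 * 0.171^2) = 0.0043
Denominator = 111.6 * (0.171^(1/3) - 0.171/2) = 52.4018
nu = 0.0043 / 52.4018 = 8.1179e-05 mol/cm^3

8.1179e-05 mol/cm^3


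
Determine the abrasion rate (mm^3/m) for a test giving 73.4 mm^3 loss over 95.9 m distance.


Rate = volume_loss / distance
= 73.4 / 95.9
= 0.765 mm^3/m

0.765 mm^3/m


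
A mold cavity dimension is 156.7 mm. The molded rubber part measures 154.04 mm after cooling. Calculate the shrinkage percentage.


Shrinkage = (mold - part) / mold * 100
= (156.7 - 154.04) / 156.7 * 100
= 2.66 / 156.7 * 100
= 1.7%

1.7%


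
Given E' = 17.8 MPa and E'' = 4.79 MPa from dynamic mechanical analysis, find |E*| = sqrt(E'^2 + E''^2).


|E*| = sqrt(E'^2 + E''^2)
= sqrt(17.8^2 + 4.79^2)
= sqrt(316.8400 + 22.9441)
= 18.433 MPa

18.433 MPa


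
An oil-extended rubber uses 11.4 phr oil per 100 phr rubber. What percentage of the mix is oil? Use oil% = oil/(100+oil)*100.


Oil % = oil / (100 + oil) * 100
= 11.4 / (100 + 11.4) * 100
= 11.4 / 111.4 * 100
= 10.23%

10.23%


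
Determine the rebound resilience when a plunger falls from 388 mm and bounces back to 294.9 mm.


Resilience = h_rebound / h_drop * 100
= 294.9 / 388 * 100
= 76.0%

76.0%


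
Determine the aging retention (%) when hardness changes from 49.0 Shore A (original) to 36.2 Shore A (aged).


Retention = aged / original * 100
= 36.2 / 49.0 * 100
= 73.9%

73.9%


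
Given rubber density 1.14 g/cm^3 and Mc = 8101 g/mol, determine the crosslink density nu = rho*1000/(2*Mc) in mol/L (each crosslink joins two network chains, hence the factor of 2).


nu = rho * 1000 / (2 * Mc)
nu = 1.14 * 1000 / (2 * 8101)
nu = 1140.0 / 16202
nu = 0.0704 mol/L

0.0704 mol/L


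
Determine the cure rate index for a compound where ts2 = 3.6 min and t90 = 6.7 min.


CRI = 100 / (t90 - ts2)
= 100 / (6.7 - 3.6)
= 100 / 3.1
= 32.26 min^-1

32.26 min^-1


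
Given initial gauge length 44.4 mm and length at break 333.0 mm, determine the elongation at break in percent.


Elongation = (Lf - L0) / L0 * 100
= (333.0 - 44.4) / 44.4 * 100
= 288.6 / 44.4 * 100
= 650.0%

650.0%


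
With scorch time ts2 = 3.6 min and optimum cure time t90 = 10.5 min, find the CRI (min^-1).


CRI = 100 / (t90 - ts2)
= 100 / (10.5 - 3.6)
= 100 / 6.9
= 14.49 min^-1

14.49 min^-1


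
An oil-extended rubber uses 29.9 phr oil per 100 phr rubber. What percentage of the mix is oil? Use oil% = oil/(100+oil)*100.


Oil % = oil / (100 + oil) * 100
= 29.9 / (100 + 29.9) * 100
= 29.9 / 129.9 * 100
= 23.02%

23.02%


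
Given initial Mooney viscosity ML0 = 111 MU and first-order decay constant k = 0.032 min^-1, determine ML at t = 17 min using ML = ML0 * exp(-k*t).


ML = ML0 * exp(-k * t)
ML = 111 * exp(-0.032 * 17)
ML = 111 * 0.5804
ML = 64.43 MU

64.43 MU


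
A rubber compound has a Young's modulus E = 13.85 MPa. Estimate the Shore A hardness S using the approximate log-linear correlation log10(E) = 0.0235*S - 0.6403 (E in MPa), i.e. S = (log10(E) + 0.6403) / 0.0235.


log10(E) = 0.0235*S - 0.6403  =>  S = (log10(E) + 0.6403) / 0.0235
log10(13.85) = 1.141450
S = (1.141450 + 0.6403) / 0.0235 = 1.781750 / 0.0235
S = 75.8

Shore A = 75.8


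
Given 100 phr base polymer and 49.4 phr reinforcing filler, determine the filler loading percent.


Filler % = filler / (rubber + filler) * 100
= 49.4 / (100 + 49.4) * 100
= 49.4 / 149.4 * 100
= 33.07%

33.07%


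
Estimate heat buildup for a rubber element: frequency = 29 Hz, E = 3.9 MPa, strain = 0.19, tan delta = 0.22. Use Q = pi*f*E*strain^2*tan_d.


Q = pi * f * E * strain^2 * tan_d
= pi * 29 * 3.9 * 0.19^2 * 0.22
= pi * 29 * 3.9 * 0.0361 * 0.22
= 2.8219

Q = 2.8219


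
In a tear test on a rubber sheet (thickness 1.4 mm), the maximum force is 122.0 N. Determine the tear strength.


Tear strength = force / thickness
= 122.0 / 1.4
= 87.14 N/mm

87.14 N/mm


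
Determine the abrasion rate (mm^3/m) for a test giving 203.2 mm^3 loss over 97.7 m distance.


Rate = volume_loss / distance
= 203.2 / 97.7
= 2.08 mm^3/m

2.08 mm^3/m


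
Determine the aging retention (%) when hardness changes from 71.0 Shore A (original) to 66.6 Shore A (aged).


Retention = aged / original * 100
= 66.6 / 71.0 * 100
= 93.8%

93.8%


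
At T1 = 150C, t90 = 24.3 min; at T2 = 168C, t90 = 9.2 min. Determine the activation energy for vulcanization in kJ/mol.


T1 = 423.15 K, T2 = 441.15 K
1/T1 - 1/T2 = 9.6425e-05
ln(t1/t2) = ln(24.3/9.2) = 0.9713
Ea = 8.314 * 0.9713 / 9.6425e-05 = 83745.0990 J/mol
Ea = 83.75 kJ/mol

83.75 kJ/mol


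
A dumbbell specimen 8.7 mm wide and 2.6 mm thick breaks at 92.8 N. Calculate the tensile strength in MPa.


Area = width * thickness = 8.7 * 2.6 = 22.62 mm^2
TS = force / area = 92.8 / 22.62 = 4.1 MPa

4.1 MPa


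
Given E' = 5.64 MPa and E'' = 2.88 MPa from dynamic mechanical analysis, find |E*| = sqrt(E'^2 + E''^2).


|E*| = sqrt(E'^2 + E''^2)
= sqrt(5.64^2 + 2.88^2)
= sqrt(31.8096 + 8.2944)
= 6.333 MPa

6.333 MPa


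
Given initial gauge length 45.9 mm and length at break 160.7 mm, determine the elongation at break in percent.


Elongation = (Lf - L0) / L0 * 100
= (160.7 - 45.9) / 45.9 * 100
= 114.8 / 45.9 * 100
= 250.1%

250.1%


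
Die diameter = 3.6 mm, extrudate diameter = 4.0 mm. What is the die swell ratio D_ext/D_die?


Die swell ratio = D_extrudate / D_die
= 4.0 / 3.6
= 1.111

Die swell = 1.111


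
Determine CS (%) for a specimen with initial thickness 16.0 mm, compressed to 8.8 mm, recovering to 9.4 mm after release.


CS = (t0 - recovered) / (t0 - ts) * 100
= (16.0 - 9.4) / (16.0 - 8.8) * 100
= 6.6 / 7.2 * 100
= 91.7%

91.7%


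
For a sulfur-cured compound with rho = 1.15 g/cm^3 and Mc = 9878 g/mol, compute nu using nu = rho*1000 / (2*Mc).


nu = rho * 1000 / (2 * Mc)
nu = 1.15 * 1000 / (2 * 9878)
nu = 1150.0 / 19756
nu = 0.0582 mol/L

0.0582 mol/L


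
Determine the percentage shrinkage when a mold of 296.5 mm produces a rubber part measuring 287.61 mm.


Shrinkage = (mold - part) / mold * 100
= (296.5 - 287.61) / 296.5 * 100
= 8.89 / 296.5 * 100
= 3.0%

3.0%


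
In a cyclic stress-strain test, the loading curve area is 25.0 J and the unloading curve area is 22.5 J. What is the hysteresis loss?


Hysteresis loss = loading - unloading
= 25.0 - 22.5
= 2.5 J

2.5 J


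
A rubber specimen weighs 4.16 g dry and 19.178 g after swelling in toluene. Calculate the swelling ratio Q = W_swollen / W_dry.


Q = W_swollen / W_dry
Q = 19.178 / 4.16
Q = 4.61

Q = 4.61


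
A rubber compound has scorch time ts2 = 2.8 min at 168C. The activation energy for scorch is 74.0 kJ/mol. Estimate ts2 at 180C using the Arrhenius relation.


Convert temperatures: T1 = 168 + 273.15 = 441.15 K, T2 = 180 + 273.15 = 453.15 K
ts2_new = 2.8 * exp(74000 / 8.314 * (1/453.15 - 1/441.15))
1/T2 - 1/T1 = -6.0028e-05
ts2_new = 1.64 min

1.64 min


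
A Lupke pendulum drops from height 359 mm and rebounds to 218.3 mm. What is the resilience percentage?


Resilience = h_rebound / h_drop * 100
= 218.3 / 359 * 100
= 60.8%

60.8%


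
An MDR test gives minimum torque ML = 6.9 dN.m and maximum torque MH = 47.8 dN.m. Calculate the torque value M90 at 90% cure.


M90 = ML + 0.9 * (MH - ML)
M90 = 6.9 + 0.9 * (47.8 - 6.9)
M90 = 6.9 + 0.9 * 40.9
M90 = 43.71 dN.m

43.71 dN.m


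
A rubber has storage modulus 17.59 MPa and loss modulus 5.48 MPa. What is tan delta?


tan delta = E'' / E'
= 5.48 / 17.59
= 0.3115

tan delta = 0.3115


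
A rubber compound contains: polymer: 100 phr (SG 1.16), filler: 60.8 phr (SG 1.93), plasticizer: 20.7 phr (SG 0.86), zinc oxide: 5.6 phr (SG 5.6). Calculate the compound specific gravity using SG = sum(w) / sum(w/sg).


Sum of weights = 187.1
Volume contributions:
  polymer: 100/1.16 = 86.2069
  filler: 60.8/1.93 = 31.5026
  plasticizer: 20.7/0.86 = 24.0698
  zinc oxide: 5.6/5.6 = 1.0000
Sum of volumes = 142.7793
SG = 187.1 / 142.7793 = 1.31

SG = 1.31


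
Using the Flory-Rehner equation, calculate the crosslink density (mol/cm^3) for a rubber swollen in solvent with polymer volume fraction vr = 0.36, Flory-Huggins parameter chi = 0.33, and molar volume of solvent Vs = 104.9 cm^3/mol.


ln(1 - vr) = ln(1 - 0.36) = -0.4463
Numerator = -((-0.4463) + 0.36 + 0.33 * 0.36^2) = 0.0435
Denominator = 104.9 * (0.36^(1/3) - 0.36/2) = 55.7416
nu = 0.0435 / 55.7416 = 7.8073e-04 mol/cm^3

7.8073e-04 mol/cm^3


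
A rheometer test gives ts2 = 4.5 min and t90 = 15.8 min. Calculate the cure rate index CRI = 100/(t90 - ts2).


CRI = 100 / (t90 - ts2)
= 100 / (15.8 - 4.5)
= 100 / 11.3
= 8.85 min^-1

8.85 min^-1


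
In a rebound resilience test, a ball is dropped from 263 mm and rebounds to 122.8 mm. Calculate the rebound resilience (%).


Resilience = h_rebound / h_drop * 100
= 122.8 / 263 * 100
= 46.7%

46.7%


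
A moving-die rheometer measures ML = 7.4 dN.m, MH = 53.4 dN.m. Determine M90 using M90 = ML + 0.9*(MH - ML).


M90 = ML + 0.9 * (MH - ML)
M90 = 7.4 + 0.9 * (53.4 - 7.4)
M90 = 7.4 + 0.9 * 46.0
M90 = 48.8 dN.m

48.8 dN.m


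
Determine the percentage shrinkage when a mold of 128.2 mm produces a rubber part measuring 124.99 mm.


Shrinkage = (mold - part) / mold * 100
= (128.2 - 124.99) / 128.2 * 100
= 3.21 / 128.2 * 100
= 2.5%

2.5%


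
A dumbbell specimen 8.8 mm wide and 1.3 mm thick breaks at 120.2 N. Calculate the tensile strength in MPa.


Area = width * thickness = 8.8 * 1.3 = 11.44 mm^2
TS = force / area = 120.2 / 11.44 = 10.51 MPa

10.51 MPa


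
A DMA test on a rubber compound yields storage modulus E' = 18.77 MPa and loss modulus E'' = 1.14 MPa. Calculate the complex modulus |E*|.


|E*| = sqrt(E'^2 + E''^2)
= sqrt(18.77^2 + 1.14^2)
= sqrt(352.3129 + 1.2996)
= 18.805 MPa

18.805 MPa


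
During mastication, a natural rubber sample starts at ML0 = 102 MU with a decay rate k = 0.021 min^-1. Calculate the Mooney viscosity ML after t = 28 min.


ML = ML0 * exp(-k * t)
ML = 102 * exp(-0.021 * 28)
ML = 102 * 0.5554
ML = 56.65 MU

56.65 MU


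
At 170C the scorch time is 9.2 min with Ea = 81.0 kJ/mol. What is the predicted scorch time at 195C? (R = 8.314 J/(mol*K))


Convert temperatures: T1 = 170 + 273.15 = 443.15 K, T2 = 195 + 273.15 = 468.15 K
ts2_new = 9.2 * exp(81000 / 8.314 * (1/468.15 - 1/443.15))
1/T2 - 1/T1 = -1.2050e-04
ts2_new = 2.84 min

2.84 min


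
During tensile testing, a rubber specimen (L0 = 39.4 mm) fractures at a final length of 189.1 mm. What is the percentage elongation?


Elongation = (Lf - L0) / L0 * 100
= (189.1 - 39.4) / 39.4 * 100
= 149.7 / 39.4 * 100
= 379.9%

379.9%


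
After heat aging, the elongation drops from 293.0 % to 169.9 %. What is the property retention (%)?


Retention = aged / original * 100
= 169.9 / 293.0 * 100
= 58.0%

58.0%


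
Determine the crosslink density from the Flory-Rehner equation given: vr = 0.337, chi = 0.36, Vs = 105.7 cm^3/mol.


ln(1 - vr) = ln(1 - 0.337) = -0.4110
Numerator = -((-0.4110) + 0.337 + 0.36 * 0.337^2) = 0.0331
Denominator = 105.7 * (0.337^(1/3) - 0.337/2) = 55.7456
nu = 0.0331 / 55.7456 = 5.9369e-04 mol/cm^3

5.9369e-04 mol/cm^3


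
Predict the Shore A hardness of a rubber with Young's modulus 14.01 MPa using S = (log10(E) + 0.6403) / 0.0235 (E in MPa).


log10(E) = 0.0235*S - 0.6403  =>  S = (log10(E) + 0.6403) / 0.0235
log10(14.01) = 1.146438
S = (1.146438 + 0.6403) / 0.0235 = 1.786738 / 0.0235
S = 76.0

Shore A = 76.0


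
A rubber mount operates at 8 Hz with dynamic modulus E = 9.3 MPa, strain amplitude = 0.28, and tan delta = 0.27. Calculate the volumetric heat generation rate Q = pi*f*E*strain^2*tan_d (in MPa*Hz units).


Q = pi * f * E * strain^2 * tan_d
= pi * 8 * 9.3 * 0.28^2 * 0.27
= pi * 8 * 9.3 * 0.0784 * 0.27
= 4.9477

Q = 4.9477


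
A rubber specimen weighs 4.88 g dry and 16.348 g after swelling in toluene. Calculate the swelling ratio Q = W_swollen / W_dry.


Q = W_swollen / W_dry
Q = 16.348 / 4.88
Q = 3.35

Q = 3.35


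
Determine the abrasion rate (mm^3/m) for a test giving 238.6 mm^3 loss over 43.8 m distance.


Rate = volume_loss / distance
= 238.6 / 43.8
= 5.447 mm^3/m

5.447 mm^3/m


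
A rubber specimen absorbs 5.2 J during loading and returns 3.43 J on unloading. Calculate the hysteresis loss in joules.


Hysteresis loss = loading - unloading
= 5.2 - 3.43
= 1.77 J

1.77 J


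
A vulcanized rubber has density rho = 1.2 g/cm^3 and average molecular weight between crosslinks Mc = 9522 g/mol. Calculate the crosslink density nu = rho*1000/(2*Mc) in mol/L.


nu = rho * 1000 / (2 * Mc)
nu = 1.2 * 1000 / (2 * 9522)
nu = 1200.0 / 19044
nu = 0.0630 mol/L

0.0630 mol/L


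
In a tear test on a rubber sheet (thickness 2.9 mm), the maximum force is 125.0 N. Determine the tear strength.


Tear strength = force / thickness
= 125.0 / 2.9
= 43.1 N/mm

43.1 N/mm


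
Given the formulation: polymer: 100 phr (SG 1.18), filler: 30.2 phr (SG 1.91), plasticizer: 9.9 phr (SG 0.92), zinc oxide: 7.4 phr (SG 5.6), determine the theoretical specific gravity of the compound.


Sum of weights = 147.5
Volume contributions:
  polymer: 100/1.18 = 84.7458
  filler: 30.2/1.91 = 15.8115
  plasticizer: 9.9/0.92 = 10.7609
  zinc oxide: 7.4/5.6 = 1.3214
Sum of volumes = 112.6396
SG = 147.5 / 112.6396 = 1.309

SG = 1.309


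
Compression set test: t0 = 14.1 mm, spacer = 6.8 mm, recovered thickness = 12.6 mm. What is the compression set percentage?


CS = (t0 - recovered) / (t0 - ts) * 100
= (14.1 - 12.6) / (14.1 - 6.8) * 100
= 1.5 / 7.3 * 100
= 20.5%

20.5%


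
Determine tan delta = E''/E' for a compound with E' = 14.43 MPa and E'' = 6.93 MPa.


tan delta = E'' / E'
= 6.93 / 14.43
= 0.4802

tan delta = 0.4802


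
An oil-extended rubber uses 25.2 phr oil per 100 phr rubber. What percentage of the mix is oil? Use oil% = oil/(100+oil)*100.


Oil % = oil / (100 + oil) * 100
= 25.2 / (100 + 25.2) * 100
= 25.2 / 125.2 * 100
= 20.13%

20.13%


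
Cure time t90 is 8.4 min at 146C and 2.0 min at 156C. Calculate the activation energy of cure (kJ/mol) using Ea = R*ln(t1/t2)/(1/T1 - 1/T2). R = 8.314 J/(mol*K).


T1 = 419.15 K, T2 = 429.15 K
1/T1 - 1/T2 = 5.5593e-05
ln(t1/t2) = ln(8.4/2.0) = 1.4351
Ea = 8.314 * 1.4351 / 5.5593e-05 = 214617.9731 J/mol
Ea = 214.62 kJ/mol

214.62 kJ/mol


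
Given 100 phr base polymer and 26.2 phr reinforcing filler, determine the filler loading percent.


Filler % = filler / (rubber + filler) * 100
= 26.2 / (100 + 26.2) * 100
= 26.2 / 126.2 * 100
= 20.76%

20.76%


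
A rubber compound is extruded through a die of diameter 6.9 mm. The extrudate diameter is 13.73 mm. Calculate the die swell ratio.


Die swell ratio = D_extrudate / D_die
= 13.73 / 6.9
= 1.99

Die swell = 1.99


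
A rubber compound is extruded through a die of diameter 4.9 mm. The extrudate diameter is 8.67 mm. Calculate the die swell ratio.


Die swell ratio = D_extrudate / D_die
= 8.67 / 4.9
= 1.769

Die swell = 1.769


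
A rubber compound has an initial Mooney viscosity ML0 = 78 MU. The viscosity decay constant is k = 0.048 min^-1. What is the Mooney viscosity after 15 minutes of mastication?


ML = ML0 * exp(-k * t)
ML = 78 * exp(-0.048 * 15)
ML = 78 * 0.4868
ML = 37.97 MU

37.97 MU


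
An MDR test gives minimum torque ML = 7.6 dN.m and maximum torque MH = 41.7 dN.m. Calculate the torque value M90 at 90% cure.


M90 = ML + 0.9 * (MH - ML)
M90 = 7.6 + 0.9 * (41.7 - 7.6)
M90 = 7.6 + 0.9 * 34.1
M90 = 38.29 dN.m

38.29 dN.m


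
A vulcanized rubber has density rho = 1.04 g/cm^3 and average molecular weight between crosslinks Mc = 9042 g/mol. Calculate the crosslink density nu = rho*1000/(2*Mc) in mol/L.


nu = rho * 1000 / (2 * Mc)
nu = 1.04 * 1000 / (2 * 9042)
nu = 1040.0 / 18084
nu = 0.0575 mol/L

0.0575 mol/L


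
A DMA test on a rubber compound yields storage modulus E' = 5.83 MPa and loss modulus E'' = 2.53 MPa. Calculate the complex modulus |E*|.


|E*| = sqrt(E'^2 + E''^2)
= sqrt(5.83^2 + 2.53^2)
= sqrt(33.9889 + 6.4009)
= 6.355 MPa

6.355 MPa


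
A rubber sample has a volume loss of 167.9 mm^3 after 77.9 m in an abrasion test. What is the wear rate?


Rate = volume_loss / distance
= 167.9 / 77.9
= 2.155 mm^3/m

2.155 mm^3/m


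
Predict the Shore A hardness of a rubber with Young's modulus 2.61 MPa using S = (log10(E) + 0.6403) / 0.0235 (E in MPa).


log10(E) = 0.0235*S - 0.6403  =>  S = (log10(E) + 0.6403) / 0.0235
log10(2.61) = 0.416641
S = (0.416641 + 0.6403) / 0.0235 = 1.056941 / 0.0235
S = 45.0

Shore A = 45.0


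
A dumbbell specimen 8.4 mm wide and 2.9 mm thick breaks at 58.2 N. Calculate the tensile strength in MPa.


Area = width * thickness = 8.4 * 2.9 = 24.36 mm^2
TS = force / area = 58.2 / 24.36 = 2.39 MPa

2.39 MPa


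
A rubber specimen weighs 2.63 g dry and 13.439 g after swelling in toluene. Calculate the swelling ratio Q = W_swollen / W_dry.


Q = W_swollen / W_dry
Q = 13.439 / 2.63
Q = 5.11

Q = 5.11


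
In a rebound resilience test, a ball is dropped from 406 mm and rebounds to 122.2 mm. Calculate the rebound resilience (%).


Resilience = h_rebound / h_drop * 100
= 122.2 / 406 * 100
= 30.1%

30.1%


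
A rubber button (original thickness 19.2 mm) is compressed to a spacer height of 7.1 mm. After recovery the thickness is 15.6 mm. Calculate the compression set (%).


CS = (t0 - recovered) / (t0 - ts) * 100
= (19.2 - 15.6) / (19.2 - 7.1) * 100
= 3.6 / 12.1 * 100
= 29.8%

29.8%


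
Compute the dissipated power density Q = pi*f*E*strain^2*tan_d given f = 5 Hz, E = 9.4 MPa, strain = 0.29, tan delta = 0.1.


Q = pi * f * E * strain^2 * tan_d
= pi * 5 * 9.4 * 0.29^2 * 0.1
= pi * 5 * 9.4 * 0.0841 * 0.1
= 1.2418

Q = 1.2418


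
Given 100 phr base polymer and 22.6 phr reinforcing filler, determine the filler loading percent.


Filler % = filler / (rubber + filler) * 100
= 22.6 / (100 + 22.6) * 100
= 22.6 / 122.6 * 100
= 18.43%

18.43%


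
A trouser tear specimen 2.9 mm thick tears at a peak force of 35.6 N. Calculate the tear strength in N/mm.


Tear strength = force / thickness
= 35.6 / 2.9
= 12.28 N/mm

12.28 N/mm


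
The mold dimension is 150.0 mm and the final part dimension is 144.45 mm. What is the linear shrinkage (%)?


Shrinkage = (mold - part) / mold * 100
= (150.0 - 144.45) / 150.0 * 100
= 5.55 / 150.0 * 100
= 3.7%

3.7%


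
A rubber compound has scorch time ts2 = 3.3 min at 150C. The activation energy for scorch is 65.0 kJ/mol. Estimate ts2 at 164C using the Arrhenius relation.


Convert temperatures: T1 = 150 + 273.15 = 423.15 K, T2 = 164 + 273.15 = 437.15 K
ts2_new = 3.3 * exp(65000 / 8.314 * (1/437.15 - 1/423.15))
1/T2 - 1/T1 = -7.5684e-05
ts2_new = 1.83 min

1.83 min


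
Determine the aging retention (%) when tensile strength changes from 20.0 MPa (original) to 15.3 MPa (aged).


Retention = aged / original * 100
= 15.3 / 20.0 * 100
= 76.5%

76.5%


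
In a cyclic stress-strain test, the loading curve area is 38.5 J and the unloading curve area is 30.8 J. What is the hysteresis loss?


Hysteresis loss = loading - unloading
= 38.5 - 30.8
= 7.7 J

7.7 J


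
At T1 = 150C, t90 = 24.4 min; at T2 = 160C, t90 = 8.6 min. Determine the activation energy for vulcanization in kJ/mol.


T1 = 423.15 K, T2 = 433.15 K
1/T1 - 1/T2 = 5.4559e-05
ln(t1/t2) = ln(24.4/8.6) = 1.0428
Ea = 8.314 * 1.0428 / 5.4559e-05 = 158910.4373 J/mol
Ea = 158.91 kJ/mol

158.91 kJ/mol


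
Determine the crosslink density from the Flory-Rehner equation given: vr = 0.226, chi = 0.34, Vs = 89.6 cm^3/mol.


ln(1 - vr) = ln(1 - 0.226) = -0.2562
Numerator = -((-0.2562) + 0.226 + 0.34 * 0.226^2) = 0.0128
Denominator = 89.6 * (0.226^(1/3) - 0.226/2) = 44.4523
nu = 0.0128 / 44.4523 = 2.8834e-04 mol/cm^3

2.8834e-04 mol/cm^3


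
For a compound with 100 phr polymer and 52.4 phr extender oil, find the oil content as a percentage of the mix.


Oil % = oil / (100 + oil) * 100
= 52.4 / (100 + 52.4) * 100
= 52.4 / 152.4 * 100
= 34.38%

34.38%


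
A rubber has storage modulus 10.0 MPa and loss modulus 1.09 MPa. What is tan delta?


tan delta = E'' / E'
= 1.09 / 10.0
= 0.109

tan delta = 0.109


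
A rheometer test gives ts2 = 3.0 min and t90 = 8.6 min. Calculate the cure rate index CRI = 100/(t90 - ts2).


CRI = 100 / (t90 - ts2)
= 100 / (8.6 - 3.0)
= 100 / 5.6
= 17.86 min^-1

17.86 min^-1


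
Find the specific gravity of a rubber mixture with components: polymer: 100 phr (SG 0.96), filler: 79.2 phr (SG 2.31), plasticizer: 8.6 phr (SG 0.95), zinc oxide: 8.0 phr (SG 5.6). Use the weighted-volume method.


Sum of weights = 195.8
Volume contributions:
  polymer: 100/0.96 = 104.1667
  filler: 79.2/2.31 = 34.2857
  plasticizer: 8.6/0.95 = 9.0526
  zinc oxide: 8.0/5.6 = 1.4286
Sum of volumes = 148.9336
SG = 195.8 / 148.9336 = 1.315

SG = 1.315


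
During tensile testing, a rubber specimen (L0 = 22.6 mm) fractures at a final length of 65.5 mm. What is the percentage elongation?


Elongation = (Lf - L0) / L0 * 100
= (65.5 - 22.6) / 22.6 * 100
= 42.9 / 22.6 * 100
= 189.8%

189.8%


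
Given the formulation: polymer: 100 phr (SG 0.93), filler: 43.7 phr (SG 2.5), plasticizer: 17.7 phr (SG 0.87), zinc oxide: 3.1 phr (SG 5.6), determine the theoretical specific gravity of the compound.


Sum of weights = 164.5
Volume contributions:
  polymer: 100/0.93 = 107.5269
  filler: 43.7/2.5 = 17.4800
  plasticizer: 17.7/0.87 = 20.3448
  zinc oxide: 3.1/5.6 = 0.5536
Sum of volumes = 145.9053
SG = 164.5 / 145.9053 = 1.127

SG = 1.127


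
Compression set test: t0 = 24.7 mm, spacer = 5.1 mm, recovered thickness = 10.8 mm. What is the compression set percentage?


CS = (t0 - recovered) / (t0 - ts) * 100
= (24.7 - 10.8) / (24.7 - 5.1) * 100
= 13.9 / 19.6 * 100
= 70.9%

70.9%


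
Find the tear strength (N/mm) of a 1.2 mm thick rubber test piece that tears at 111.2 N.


Tear strength = force / thickness
= 111.2 / 1.2
= 92.67 N/mm

92.67 N/mm


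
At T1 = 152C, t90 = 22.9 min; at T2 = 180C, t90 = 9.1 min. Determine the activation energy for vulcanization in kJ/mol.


T1 = 425.15 K, T2 = 453.15 K
1/T1 - 1/T2 = 1.4534e-04
ln(t1/t2) = ln(22.9/9.1) = 0.9229
Ea = 8.314 * 0.9229 / 1.4534e-04 = 52792.6125 J/mol
Ea = 52.79 kJ/mol

52.79 kJ/mol


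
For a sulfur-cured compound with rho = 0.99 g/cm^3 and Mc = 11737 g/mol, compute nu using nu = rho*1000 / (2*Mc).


nu = rho * 1000 / (2 * Mc)
nu = 0.99 * 1000 / (2 * 11737)
nu = 990.0 / 23474
nu = 0.0422 mol/L

0.0422 mol/L


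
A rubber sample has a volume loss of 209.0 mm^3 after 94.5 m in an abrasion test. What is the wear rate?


Rate = volume_loss / distance
= 209.0 / 94.5
= 2.212 mm^3/m

2.212 mm^3/m


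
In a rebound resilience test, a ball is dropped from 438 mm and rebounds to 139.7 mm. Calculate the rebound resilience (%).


Resilience = h_rebound / h_drop * 100
= 139.7 / 438 * 100
= 31.9%

31.9%


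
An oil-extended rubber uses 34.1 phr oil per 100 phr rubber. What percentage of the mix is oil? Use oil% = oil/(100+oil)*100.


Oil % = oil / (100 + oil) * 100
= 34.1 / (100 + 34.1) * 100
= 34.1 / 134.1 * 100
= 25.43%

25.43%


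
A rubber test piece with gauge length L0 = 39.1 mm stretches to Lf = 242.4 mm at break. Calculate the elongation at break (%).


Elongation = (Lf - L0) / L0 * 100
= (242.4 - 39.1) / 39.1 * 100
= 203.3 / 39.1 * 100
= 519.9%

519.9%


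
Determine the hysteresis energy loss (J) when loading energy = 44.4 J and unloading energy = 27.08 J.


Hysteresis loss = loading - unloading
= 44.4 - 27.08
= 17.32 J

17.32 J


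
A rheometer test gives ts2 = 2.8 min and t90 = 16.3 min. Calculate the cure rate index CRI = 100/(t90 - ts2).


CRI = 100 / (t90 - ts2)
= 100 / (16.3 - 2.8)
= 100 / 13.5
= 7.41 min^-1

7.41 min^-1


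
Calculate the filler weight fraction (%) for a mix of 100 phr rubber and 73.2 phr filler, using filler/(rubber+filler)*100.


Filler % = filler / (rubber + filler) * 100
= 73.2 / (100 + 73.2) * 100
= 73.2 / 173.2 * 100
= 42.26%

42.26%


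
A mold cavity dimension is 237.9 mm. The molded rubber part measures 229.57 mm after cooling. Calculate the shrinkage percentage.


Shrinkage = (mold - part) / mold * 100
= (237.9 - 229.57) / 237.9 * 100
= 8.33 / 237.9 * 100
= 3.5%

3.5%


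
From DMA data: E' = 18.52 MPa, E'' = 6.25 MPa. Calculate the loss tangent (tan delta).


tan delta = E'' / E'
= 6.25 / 18.52
= 0.3375

tan delta = 0.3375


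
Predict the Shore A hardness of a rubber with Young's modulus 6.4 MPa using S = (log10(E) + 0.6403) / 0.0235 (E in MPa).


log10(E) = 0.0235*S - 0.6403  =>  S = (log10(E) + 0.6403) / 0.0235
log10(6.4) = 0.806180
S = (0.806180 + 0.6403) / 0.0235 = 1.446480 / 0.0235
S = 61.6

Shore A = 61.6


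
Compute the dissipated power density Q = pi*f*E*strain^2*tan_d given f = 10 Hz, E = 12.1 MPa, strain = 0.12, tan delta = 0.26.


Q = pi * f * E * strain^2 * tan_d
= pi * 10 * 12.1 * 0.12^2 * 0.26
= pi * 10 * 12.1 * 0.0144 * 0.26
= 1.4232

Q = 1.4232


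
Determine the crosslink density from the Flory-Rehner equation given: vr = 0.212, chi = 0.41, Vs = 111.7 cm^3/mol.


ln(1 - vr) = ln(1 - 0.212) = -0.2383
Numerator = -((-0.2383) + 0.212 + 0.41 * 0.212^2) = 0.0078
Denominator = 111.7 * (0.212^(1/3) - 0.212/2) = 54.7635
nu = 0.0078 / 54.7635 = 1.4298e-04 mol/cm^3

1.4298e-04 mol/cm^3


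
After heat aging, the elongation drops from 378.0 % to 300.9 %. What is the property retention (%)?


Retention = aged / original * 100
= 300.9 / 378.0 * 100
= 79.6%

79.6%


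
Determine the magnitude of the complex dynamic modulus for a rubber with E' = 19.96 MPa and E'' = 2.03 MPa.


|E*| = sqrt(E'^2 + E''^2)
= sqrt(19.96^2 + 2.03^2)
= sqrt(398.4016 + 4.1209)
= 20.063 MPa

20.063 MPa


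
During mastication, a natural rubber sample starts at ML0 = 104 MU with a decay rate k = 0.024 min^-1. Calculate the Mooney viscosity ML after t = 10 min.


ML = ML0 * exp(-k * t)
ML = 104 * exp(-0.024 * 10)
ML = 104 * 0.7866
ML = 81.81 MU

81.81 MU


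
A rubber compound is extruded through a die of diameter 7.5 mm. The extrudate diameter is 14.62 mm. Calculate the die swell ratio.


Die swell ratio = D_extrudate / D_die
= 14.62 / 7.5
= 1.949

Die swell = 1.949


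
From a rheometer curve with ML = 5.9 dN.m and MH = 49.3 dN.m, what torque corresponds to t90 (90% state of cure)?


M90 = ML + 0.9 * (MH - ML)
M90 = 5.9 + 0.9 * (49.3 - 5.9)
M90 = 5.9 + 0.9 * 43.4
M90 = 44.96 dN.m

44.96 dN.m


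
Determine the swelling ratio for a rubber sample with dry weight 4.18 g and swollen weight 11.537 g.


Q = W_swollen / W_dry
Q = 11.537 / 4.18
Q = 2.76

Q = 2.76


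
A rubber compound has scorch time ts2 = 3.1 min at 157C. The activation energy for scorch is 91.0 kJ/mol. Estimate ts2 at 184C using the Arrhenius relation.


Convert temperatures: T1 = 157 + 273.15 = 430.15 K, T2 = 184 + 273.15 = 457.15 K
ts2_new = 3.1 * exp(91000 / 8.314 * (1/457.15 - 1/430.15))
1/T2 - 1/T1 = -1.3730e-04
ts2_new = 0.69 min

0.69 min


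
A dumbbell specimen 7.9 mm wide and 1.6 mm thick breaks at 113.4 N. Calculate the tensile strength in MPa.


Area = width * thickness = 7.9 * 1.6 = 12.64 mm^2
TS = force / area = 113.4 / 12.64 = 8.97 MPa

8.97 MPa


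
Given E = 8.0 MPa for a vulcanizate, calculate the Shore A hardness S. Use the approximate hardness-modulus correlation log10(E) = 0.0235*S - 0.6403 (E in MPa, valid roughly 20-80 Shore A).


log10(E) = 0.0235*S - 0.6403  =>  S = (log10(E) + 0.6403) / 0.0235
log10(8.0) = 0.903090
S = (0.903090 + 0.6403) / 0.0235 = 1.543390 / 0.0235
S = 65.7

Shore A = 65.7


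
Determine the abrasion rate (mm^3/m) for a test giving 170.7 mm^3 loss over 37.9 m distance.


Rate = volume_loss / distance
= 170.7 / 37.9
= 4.504 mm^3/m

4.504 mm^3/m


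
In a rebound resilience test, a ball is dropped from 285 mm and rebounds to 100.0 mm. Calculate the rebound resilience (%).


Resilience = h_rebound / h_drop * 100
= 100.0 / 285 * 100
= 35.1%

35.1%


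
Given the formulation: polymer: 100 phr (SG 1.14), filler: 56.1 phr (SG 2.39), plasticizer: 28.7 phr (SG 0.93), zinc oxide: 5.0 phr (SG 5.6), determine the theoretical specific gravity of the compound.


Sum of weights = 189.8
Volume contributions:
  polymer: 100/1.14 = 87.7193
  filler: 56.1/2.39 = 23.4728
  plasticizer: 28.7/0.93 = 30.8602
  zinc oxide: 5.0/5.6 = 0.8929
Sum of volumes = 142.9452
SG = 189.8 / 142.9452 = 1.328

SG = 1.328


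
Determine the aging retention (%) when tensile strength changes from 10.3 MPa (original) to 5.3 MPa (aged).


Retention = aged / original * 100
= 5.3 / 10.3 * 100
= 51.5%

51.5%


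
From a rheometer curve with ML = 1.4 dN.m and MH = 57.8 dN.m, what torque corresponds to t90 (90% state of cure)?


M90 = ML + 0.9 * (MH - ML)
M90 = 1.4 + 0.9 * (57.8 - 1.4)
M90 = 1.4 + 0.9 * 56.4
M90 = 52.16 dN.m

52.16 dN.m


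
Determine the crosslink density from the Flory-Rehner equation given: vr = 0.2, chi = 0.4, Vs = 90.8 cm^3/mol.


ln(1 - vr) = ln(1 - 0.2) = -0.2231
Numerator = -((-0.2231) + 0.2 + 0.4 * 0.2^2) = 0.0071
Denominator = 90.8 * (0.2^(1/3) - 0.2/2) = 44.0202
nu = 0.0071 / 44.0202 = 1.6228e-04 mol/cm^3

1.6228e-04 mol/cm^3


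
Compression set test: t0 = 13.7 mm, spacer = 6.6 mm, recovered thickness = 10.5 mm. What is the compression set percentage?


CS = (t0 - recovered) / (t0 - ts) * 100
= (13.7 - 10.5) / (13.7 - 6.6) * 100
= 3.2 / 7.1 * 100
= 45.1%

45.1%


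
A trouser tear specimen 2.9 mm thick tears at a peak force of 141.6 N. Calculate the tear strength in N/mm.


Tear strength = force / thickness
= 141.6 / 2.9
= 48.83 N/mm

48.83 N/mm


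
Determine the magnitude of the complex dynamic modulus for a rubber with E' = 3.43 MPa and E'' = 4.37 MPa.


|E*| = sqrt(E'^2 + E''^2)
= sqrt(3.43^2 + 4.37^2)
= sqrt(11.7649 + 19.0969)
= 5.555 MPa

5.555 MPa


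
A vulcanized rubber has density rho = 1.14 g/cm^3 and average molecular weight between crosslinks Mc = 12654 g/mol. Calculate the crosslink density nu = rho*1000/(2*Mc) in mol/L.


nu = rho * 1000 / (2 * Mc)
nu = 1.14 * 1000 / (2 * 12654)
nu = 1140.0 / 25308
nu = 0.0450 mol/L

0.0450 mol/L


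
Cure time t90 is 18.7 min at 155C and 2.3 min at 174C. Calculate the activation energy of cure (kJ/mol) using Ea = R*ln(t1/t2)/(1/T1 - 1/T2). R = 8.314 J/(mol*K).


T1 = 428.15 K, T2 = 447.15 K
1/T1 - 1/T2 = 9.9244e-05
ln(t1/t2) = ln(18.7/2.3) = 2.0956
Ea = 8.314 * 2.0956 / 9.9244e-05 = 175556.5255 J/mol
Ea = 175.56 kJ/mol

175.56 kJ/mol


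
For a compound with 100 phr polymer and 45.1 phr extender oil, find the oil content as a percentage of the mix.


Oil % = oil / (100 + oil) * 100
= 45.1 / (100 + 45.1) * 100
= 45.1 / 145.1 * 100
= 31.08%

31.08%


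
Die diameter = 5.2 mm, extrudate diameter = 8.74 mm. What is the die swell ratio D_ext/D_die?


Die swell ratio = D_extrudate / D_die
= 8.74 / 5.2
= 1.681

Die swell = 1.681


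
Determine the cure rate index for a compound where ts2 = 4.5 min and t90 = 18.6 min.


CRI = 100 / (t90 - ts2)
= 100 / (18.6 - 4.5)
= 100 / 14.1
= 7.09 min^-1

7.09 min^-1


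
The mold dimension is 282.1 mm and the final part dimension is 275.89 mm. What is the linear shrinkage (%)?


Shrinkage = (mold - part) / mold * 100
= (282.1 - 275.89) / 282.1 * 100
= 6.21 / 282.1 * 100
= 2.2%

2.2%


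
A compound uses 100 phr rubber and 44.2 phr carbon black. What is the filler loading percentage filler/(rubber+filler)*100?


Filler % = filler / (rubber + filler) * 100
= 44.2 / (100 + 44.2) * 100
= 44.2 / 144.2 * 100
= 30.65%

30.65%


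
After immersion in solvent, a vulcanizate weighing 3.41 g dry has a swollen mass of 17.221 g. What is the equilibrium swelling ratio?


Q = W_swollen / W_dry
Q = 17.221 / 3.41
Q = 5.05

Q = 5.05


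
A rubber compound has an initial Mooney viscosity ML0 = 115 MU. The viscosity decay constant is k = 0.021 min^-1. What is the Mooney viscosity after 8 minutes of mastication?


ML = ML0 * exp(-k * t)
ML = 115 * exp(-0.021 * 8)
ML = 115 * 0.8454
ML = 97.22 MU

97.22 MU


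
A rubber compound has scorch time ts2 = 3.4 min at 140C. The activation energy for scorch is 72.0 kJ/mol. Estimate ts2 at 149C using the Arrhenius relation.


Convert temperatures: T1 = 140 + 273.15 = 413.15 K, T2 = 149 + 273.15 = 422.15 K
ts2_new = 3.4 * exp(72000 / 8.314 * (1/422.15 - 1/413.15))
1/T2 - 1/T1 = -5.1602e-05
ts2_new = 2.17 min

2.17 min


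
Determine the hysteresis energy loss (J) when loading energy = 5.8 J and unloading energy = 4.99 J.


Hysteresis loss = loading - unloading
= 5.8 - 4.99
= 0.81 J

0.81 J


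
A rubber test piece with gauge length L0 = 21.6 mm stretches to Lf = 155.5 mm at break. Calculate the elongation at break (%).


Elongation = (Lf - L0) / L0 * 100
= (155.5 - 21.6) / 21.6 * 100
= 133.9 / 21.6 * 100
= 619.9%

619.9%


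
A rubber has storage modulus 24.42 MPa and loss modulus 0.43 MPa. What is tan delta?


tan delta = E'' / E'
= 0.43 / 24.42
= 0.0176

tan delta = 0.0176


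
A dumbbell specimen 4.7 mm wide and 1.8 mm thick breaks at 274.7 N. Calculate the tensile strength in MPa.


Area = width * thickness = 4.7 * 1.8 = 8.46 mm^2
TS = force / area = 274.7 / 8.46 = 32.47 MPa

32.47 MPa


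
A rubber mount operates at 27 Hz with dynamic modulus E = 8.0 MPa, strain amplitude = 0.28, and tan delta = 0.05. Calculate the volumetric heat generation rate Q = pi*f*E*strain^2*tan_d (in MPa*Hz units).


Q = pi * f * E * strain^2 * tan_d
= pi * 27 * 8.0 * 0.28^2 * 0.05
= pi * 27 * 8.0 * 0.0784 * 0.05
= 2.6600

Q = 2.6600


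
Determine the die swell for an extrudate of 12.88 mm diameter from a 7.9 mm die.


Die swell ratio = D_extrudate / D_die
= 12.88 / 7.9
= 1.63

Die swell = 1.63


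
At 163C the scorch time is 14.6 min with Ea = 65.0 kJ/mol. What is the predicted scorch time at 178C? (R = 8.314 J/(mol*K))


Convert temperatures: T1 = 163 + 273.15 = 436.15 K, T2 = 178 + 273.15 = 451.15 K
ts2_new = 14.6 * exp(65000 / 8.314 * (1/451.15 - 1/436.15))
1/T2 - 1/T1 = -7.6231e-05
ts2_new = 8.04 min

8.04 min


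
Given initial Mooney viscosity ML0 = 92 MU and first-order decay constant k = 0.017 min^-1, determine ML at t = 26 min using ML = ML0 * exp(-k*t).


ML = ML0 * exp(-k * t)
ML = 92 * exp(-0.017 * 26)
ML = 92 * 0.6427
ML = 59.13 MU

59.13 MU


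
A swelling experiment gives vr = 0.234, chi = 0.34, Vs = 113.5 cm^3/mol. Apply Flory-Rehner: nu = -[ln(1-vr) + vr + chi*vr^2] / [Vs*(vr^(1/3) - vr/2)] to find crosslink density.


ln(1 - vr) = ln(1 - 0.234) = -0.2666
Numerator = -((-0.2666) + 0.234 + 0.34 * 0.234^2) = 0.0140
Denominator = 113.5 * (0.234^(1/3) - 0.234/2) = 56.6619
nu = 0.0140 / 56.6619 = 2.4630e-04 mol/cm^3

2.4630e-04 mol/cm^3


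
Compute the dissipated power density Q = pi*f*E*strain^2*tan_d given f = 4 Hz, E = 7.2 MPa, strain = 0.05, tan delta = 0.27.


Q = pi * f * E * strain^2 * tan_d
= pi * 4 * 7.2 * 0.05^2 * 0.27
= pi * 4 * 7.2 * 0.0025 * 0.27
= 0.0611

Q = 0.0611


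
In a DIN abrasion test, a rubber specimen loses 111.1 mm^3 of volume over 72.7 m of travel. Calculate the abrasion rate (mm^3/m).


Rate = volume_loss / distance
= 111.1 / 72.7
= 1.528 mm^3/m

1.528 mm^3/m


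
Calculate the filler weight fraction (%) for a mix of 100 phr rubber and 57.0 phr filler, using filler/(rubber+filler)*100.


Filler % = filler / (rubber + filler) * 100
= 57.0 / (100 + 57.0) * 100
= 57.0 / 157.0 * 100
= 36.31%

36.31%


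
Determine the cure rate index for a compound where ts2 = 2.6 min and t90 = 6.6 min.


CRI = 100 / (t90 - ts2)
= 100 / (6.6 - 2.6)
= 100 / 4.0
= 25.0 min^-1

25.0 min^-1


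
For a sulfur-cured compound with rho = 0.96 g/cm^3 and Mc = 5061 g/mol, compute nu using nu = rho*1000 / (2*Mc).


nu = rho * 1000 / (2 * Mc)
nu = 0.96 * 1000 / (2 * 5061)
nu = 960.0 / 10122
nu = 0.0948 mol/L

0.0948 mol/L
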